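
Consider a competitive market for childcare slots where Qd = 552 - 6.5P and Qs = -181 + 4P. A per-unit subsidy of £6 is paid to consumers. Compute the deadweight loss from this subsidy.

Pre-subsidy: 552 - 6.5P = -181 + 4P gives P* = 1466/21, Q* = 2063/21.
With the rebate, buyers effectively pay Pb = Ps − 6, where Ps is the price sellers receive.
Demand in terms of Ps becomes Qd = 552 − 6.5(Ps − 6) = 591 - 6.5Ps. Setting this equal to supply: 591 - 6.5Ps = -181 + 4Ps, so Ps = 1544/21.
Buyers pay Pb = 1544/21 − 6 = 1418/21; Q' = -181 + 4·(1544/21) = 2375/21.
The subsidy expands output by 2375/21 − 2063/21 = 104/7 past the efficient level; on those units the gap between marginal cost and willingness to pay runs from 0 up to 6.
DWL = ½ × 6 × 104/7 = 312/7.

Deadweight loss = 312/7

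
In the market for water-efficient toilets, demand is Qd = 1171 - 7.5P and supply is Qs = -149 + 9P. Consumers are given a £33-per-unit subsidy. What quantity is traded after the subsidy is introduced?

Pre-subsidy: 1171 - 7.5P = -149 + 9P gives P* = 80, Q* = 571.
With the rebate, buyers effectively pay Pb = Ps − 33, where Ps is the price sellers receive.
Demand in terms of Ps becomes Qd = 1171 − 7.5(Ps − 33) = 1418.5 - 7.5Ps. Setting this equal to supply: 1418.5 - 7.5Ps = -149 + 9Ps, so Ps = 95.
Buyers pay Pb = 95 − 33 = 62; Q' = -149 + 9·95 = 706.

Q' = 706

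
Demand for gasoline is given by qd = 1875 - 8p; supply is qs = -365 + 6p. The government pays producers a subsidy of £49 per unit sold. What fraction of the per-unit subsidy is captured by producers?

Pre-subsidy: 1875 - 8p = -365 + 6p gives p* = 160, q* = 595.
With the subsidy, sellers receive ps = pb + 49 for each unit, where pb is the price buyers pay.
Supply in terms of pb becomes qs = -365 + 6(pb + 49) = -71 + 6pb. Setting this equal to demand: 1875 - 8pb = -71 + 6pb, so pb = 139.
Sellers receive ps = 139 + 49 = 188; q' = 1875 − 8·139 = 763.
Buyers' price falls by p* − pb = 160 − 139 = 21; sellers' price rises by ps − p* = 188 − 160 = 28.
So producers capture 28/49 = 4/7 of each unit of subsidy.

Producer share = 4/7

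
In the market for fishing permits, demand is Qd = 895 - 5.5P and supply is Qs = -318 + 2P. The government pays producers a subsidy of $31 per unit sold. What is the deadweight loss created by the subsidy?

Pre-subsidy: 895 - 5.5P = -318 + 2P gives P* = 2426/15, Q* = 82/15.
With the subsidy, sellers receive Ps = Pb + 31 for each unit, where Pb is the price buyers pay.
Supply in terms of Pb becomes Qs = -318 + 2(Pb + 31) = -256 + 2Pb. Setting this equal to demand: 895 - 5.5Pb = -256 + 2Pb, so Pb = 2302/15.
Sellers receive Ps = 2302/15 + 31 = 2767/15; Q' = 895 − 5.5·(2302/15) = 764/15.
The subsidy expands output by 764/15 − 82/15 = 682/15 past the efficient level; on those units the gap between marginal cost and willingness to pay runs from 0 up to 31.
DWL = ½ × 31 × 682/15 = 10571/15.

Deadweight loss = 10571/15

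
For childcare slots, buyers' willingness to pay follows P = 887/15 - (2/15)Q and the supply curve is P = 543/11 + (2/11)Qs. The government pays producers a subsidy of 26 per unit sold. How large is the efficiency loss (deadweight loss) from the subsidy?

Deadweight loss = 1072.5

Pre-subsidy: 887/15 - (2/15)Q = 543/11 + (2/11)Q gives Q* = 31 and P* = 55.
With the subsidy, sellers receive Ps = Pb + 26 for each unit, where Pb is the price buyers pay.
On the curves, Pb = 887/15 - (2/15)Q and Ps = 543/11 + (2/11)Q; the wedge Ps − Pb = 26 gives 543/11 + (2/11)Q − (887/15 - (2/15)Q) = 26, so Q' = 113.5.
Then Pb = 887/15 − (2/15)·113.5 = 44 and Ps = 543/11 + (2/11)·113.5 = 70.
The subsidy expands output by 113.5 − 31 = 82.5 past the efficient level; on those units the gap between marginal cost and willingness to pay runs from 0 up to 26.
DWL = ½ × 26 × 82.5 = 1072.5.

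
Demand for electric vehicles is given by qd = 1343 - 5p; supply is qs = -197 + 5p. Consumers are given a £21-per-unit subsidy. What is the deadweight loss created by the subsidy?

Deadweight loss = £551.25

Pre-subsidy: 1343 - 5p = -197 + 5p gives p* = 154, q* = 573.
With the rebate, buyers effectively pay pb = ps − 21, where ps is the price sellers receive.
Demand in terms of ps becomes qd = 1343 − 5(ps − 21) = 1448 - 5ps. Setting this equal to supply: 1448 - 5ps = -197 + 5ps, so ps = 164.5.
Buyers pay pb = 164.5 − 21 = 143.5; q' = -197 + 5·164.5 = 625.5.
The subsidy expands output by 625.5 − 573 = 52.5 past the efficient level; on those units the gap between marginal cost and willingness to pay runs from 0 up to 21.
DWL = ½ × 21 × 52.5 = 551.25.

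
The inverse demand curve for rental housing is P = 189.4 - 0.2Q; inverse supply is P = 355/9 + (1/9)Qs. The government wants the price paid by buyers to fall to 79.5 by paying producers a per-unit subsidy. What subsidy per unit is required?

At a buyer price of 79.5, quantity demanded is 947 − 5·79.5 = 549.5.
Sellers supply 549.5 only when they receive Ps = 355/9 + (1/9)·549.5 = 100.5.
s = Ps − Pb = 100.5 − 79.5 = 21.

Required subsidy s = 21 per unit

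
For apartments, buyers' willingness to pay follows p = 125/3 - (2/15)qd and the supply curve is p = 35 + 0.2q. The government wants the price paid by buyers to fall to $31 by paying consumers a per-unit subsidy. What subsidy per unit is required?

At a buyer price of 31, quantity demanded is 312.5 − 7.5·31 = 80.
Sellers supply 80 only when they receive ps = 35 + 0.2·80 = 51.
s = ps − pb = 51 − 31 = 20.

Required subsidy s = $20 per unit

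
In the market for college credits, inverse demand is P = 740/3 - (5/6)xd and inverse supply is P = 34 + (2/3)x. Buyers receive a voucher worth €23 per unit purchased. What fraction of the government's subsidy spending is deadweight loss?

Pre-subsidy: 740/3 - (5/6)x = 34 + (2/3)x gives x* = 1276/9 and P* = 3470/27.
With the rebate, buyers effectively pay Pb = Ps − 23, where Ps is the price sellers receive.
On the curves, Pb = 740/3 - (5/6)x and Ps = 34 + (2/3)x; the wedge Ps − Pb = 23 gives 34 + (2/3)x − (740/3 - (5/6)x) = 23, so x' = 1414/9.
Then Pb = 740/3 − (5/6)·(1414/9) = 3125/27 and Ps = 34 + (2/3)·(1414/9) = 3746/27.
ΔCS = ½(1276/9 + 1414/9)(3470/27 − 3125/27) = 154675/81; ΔPS = ½(1276/9 + 1414/9)(3746/27 − 3470/27) = 123740/81.
Government spending = 23 × 1414/9 = 32522/9.
DWL = ½ × 23 × (1414/9 − 1276/9) = 529/3; fraction = (529/3) / (32522/9) = 69/1414.

DWL / government spending = 69/1414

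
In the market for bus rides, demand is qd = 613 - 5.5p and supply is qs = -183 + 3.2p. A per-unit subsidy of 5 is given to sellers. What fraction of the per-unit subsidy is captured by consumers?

Consumer share = 32/87

Pre-subsidy: 613 - 5.5p = -183 + 3.2p gives p* = 7960/87, q* = 9551/87.
With the subsidy, sellers receive ps = pb + 5 for each unit, where pb is the price buyers pay.
Supply in terms of pb becomes qs = -183 + 3.2(pb + 5) = -167 + 3.2pb. Setting this equal to demand: 613 - 5.5pb = -167 + 3.2pb, so pb = 2600/29.
Sellers receive ps = 2600/29 + 5 = 2745/29; q' = 613 − 5.5·(2600/29) = 3477/29.
Buyers' price falls by p* − pb = 7960/87 − 2600/29 = 160/87; sellers' price rises by ps − p* = 2745/29 − 7960/87 = 275/87.
So consumers capture (160/87)/5 = 32/87 of each unit of subsidy.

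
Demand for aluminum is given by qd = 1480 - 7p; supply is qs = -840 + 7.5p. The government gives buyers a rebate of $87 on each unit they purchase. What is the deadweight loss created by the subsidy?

Deadweight loss = $13702.5

Pre-subsidy: 1480 - 7p = -840 + 7.5p gives p* = 160, q* = 360.
With the rebate, buyers effectively pay pb = ps − 87, where ps is the price sellers receive.
Demand in terms of ps becomes qd = 1480 − 7(ps − 87) = 2089 - 7ps. Setting this equal to supply: 2089 - 7ps = -840 + 7.5ps, so ps = 202.
Buyers pay pb = 202 − 87 = 115; q' = -840 + 7.5·202 = 675.
The subsidy expands output by 675 − 360 = 315 past the efficient level; on those units the gap between marginal cost and willingness to pay runs from 0 up to 87.
DWL = ½ × 87 × 315 = 13702.5.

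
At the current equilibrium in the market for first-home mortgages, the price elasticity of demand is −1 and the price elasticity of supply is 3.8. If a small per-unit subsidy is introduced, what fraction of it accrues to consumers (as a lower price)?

Consumer share = 19/24

For a small subsidy around the equilibrium, the benefit split depends on the relative slopes, which at a point are proportional to the elasticities.
Buyer share = εs/(εs + |εd|) = 3.8/(3.8 + 1) = 19/24; seller share = |εd|/(εs + |εd|) = 5/24.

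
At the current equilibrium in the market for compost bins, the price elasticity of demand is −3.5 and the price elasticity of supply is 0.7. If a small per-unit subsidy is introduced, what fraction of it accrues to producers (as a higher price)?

Producer share = 5/6

For a small subsidy around the equilibrium, the benefit split depends on the relative slopes, which at a point are proportional to the elasticities.
Buyer share = εs/(εs + |εd|) = 0.7/(0.7 + 3.5) = 1/6; seller share = |εd|/(εs + |εd|) = 5/6.
So producers capture 5/6 of the subsidy.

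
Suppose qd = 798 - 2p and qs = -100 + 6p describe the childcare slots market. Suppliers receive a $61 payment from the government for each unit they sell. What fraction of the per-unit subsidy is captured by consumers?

Pre-subsidy: 798 - 2p = -100 + 6p gives p* = 112.25, q* = 573.5.
With the subsidy, sellers receive ps = pb + 61 for each unit, where pb is the price buyers pay.
Supply in terms of pb becomes qs = -100 + 6(pb + 61) = 266 + 6pb. Setting this equal to demand: 798 - 2pb = 266 + 6pb, so pb = 66.5.
Sellers receive ps = 66.5 + 61 = 127.5; q' = 798 − 2·66.5 = 665.
Buyers' price falls by p* − pb = 112.25 − 66.5 = 45.75; sellers' price rises by ps − p* = 127.5 − 112.25 = 15.25.
So consumers capture 45.75/61 = 0.75 of each unit of subsidy.

Consumer share = 0.75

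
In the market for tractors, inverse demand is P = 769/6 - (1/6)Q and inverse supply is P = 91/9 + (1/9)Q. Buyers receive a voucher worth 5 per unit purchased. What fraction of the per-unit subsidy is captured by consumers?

Pre-subsidy: 769/6 - (1/6)Q = 91/9 + (1/9)Q gives Q* = 425 and P* = 172/3.
With the rebate, buyers effectively pay Pb = Ps − 5, where Ps is the price sellers receive.
On the curves, Pb = 769/6 - (1/6)Q and Ps = 91/9 + (1/9)Q; the wedge Ps − Pb = 5 gives 91/9 + (1/9)Q − (769/6 - (1/6)Q) = 5, so Q' = 443.
Then Pb = 769/6 − (1/6)·443 = 163/3 and Ps = 91/9 + (1/9)·443 = 178/3.
Buyers' price falls by P* − Pb = 172/3 − 163/3 = 3; sellers' price rises by Ps − P* = 178/3 − 172/3 = 2.
So consumers capture 3/5 = 0.6 of each unit of subsidy.

Consumer share = 0.6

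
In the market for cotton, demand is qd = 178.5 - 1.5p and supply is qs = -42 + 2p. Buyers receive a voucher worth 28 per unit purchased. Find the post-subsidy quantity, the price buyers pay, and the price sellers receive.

q' = 108; buyers pay 47; sellers receive 75

Pre-subsidy: 178.5 - 1.5p = -42 + 2p gives p* = 63, q* = 84.
With the rebate, buyers effectively pay pb = ps − 28, where ps is the price sellers receive.
Demand in terms of ps becomes qd = 178.5 − 1.5(ps − 28) = 220.5 - 1.5ps. Setting this equal to supply: 220.5 - 1.5ps = -42 + 2ps, so ps = 75.
Buyers pay pb = 75 − 28 = 47; q' = -42 + 2·75 = 108.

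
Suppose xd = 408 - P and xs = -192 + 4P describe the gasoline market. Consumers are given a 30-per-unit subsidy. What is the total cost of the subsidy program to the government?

Government cost = 9360

Pre-subsidy: 408 - P = -192 + 4P gives P* = 120, x* = 288.
With the rebate, buyers effectively pay Pb = Ps − 30, where Ps is the price sellers receive.
Demand in terms of Ps becomes xd = 408 − 1(Ps − 30) = 438 - Ps. Setting this equal to supply: 438 - Ps = -192 + 4Ps, so Ps = 126.
Buyers pay Pb = 126 − 30 = 96; x' = -192 + 4·126 = 312.
Government outlay = subsidy × quantity = 30 × 312 = 9360.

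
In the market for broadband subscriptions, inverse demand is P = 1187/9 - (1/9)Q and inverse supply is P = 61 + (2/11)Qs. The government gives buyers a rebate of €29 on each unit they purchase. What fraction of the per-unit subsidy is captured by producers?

Pre-subsidy: 1187/9 - (1/9)Q = 61 + (2/11)Q gives Q* = 242 and P* = 105.
With the rebate, buyers effectively pay Pb = Ps − 29, where Ps is the price sellers receive.
On the curves, Pb = 1187/9 - (1/9)Q and Ps = 61 + (2/11)Q; the wedge Ps − Pb = 29 gives 61 + (2/11)Q − (1187/9 - (1/9)Q) = 29, so Q' = 341.
Then Pb = 1187/9 − (1/9)·341 = 94 and Ps = 61 + (2/11)·341 = 123.
Buyers' price falls by P* − Pb = 105 − 94 = 11; sellers' price rises by Ps − P* = 123 − 105 = 18.
So producers capture 18/29 = 18/29 of each unit of subsidy.

Producer share = 18/29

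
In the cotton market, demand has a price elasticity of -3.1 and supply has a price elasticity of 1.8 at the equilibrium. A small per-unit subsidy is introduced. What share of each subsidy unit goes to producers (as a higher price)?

Producer share = 31/49

For a small subsidy around the equilibrium, the benefit split depends on the relative slopes, which at a point are proportional to the elasticities.
Buyer share = εs/(εs + |εd|) = 1.8/(1.8 + 3.1) = 18/49; seller share = |εd|/(εs + |εd|) = 31/49.
So producers capture 31/49 of the subsidy.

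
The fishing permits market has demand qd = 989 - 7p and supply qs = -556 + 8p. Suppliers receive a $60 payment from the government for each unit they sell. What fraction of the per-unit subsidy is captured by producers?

Pre-subsidy: 989 - 7p = -556 + 8p gives p* = 103, q* = 268.
With the subsidy, sellers receive ps = pb + 60 for each unit, where pb is the price buyers pay.
Supply in terms of pb becomes qs = -556 + 8(pb + 60) = -76 + 8pb. Setting this equal to demand: 989 - 7pb = -76 + 8pb, so pb = 71.
Sellers receive ps = 71 + 60 = 131; q' = 989 − 7·71 = 492.
Buyers' price falls by p* − pb = 103 − 71 = 32; sellers' price rises by ps − p* = 131 − 103 = 28.
So producers capture 28/60 = 7/15 of each unit of subsidy.

Producer share = 7/15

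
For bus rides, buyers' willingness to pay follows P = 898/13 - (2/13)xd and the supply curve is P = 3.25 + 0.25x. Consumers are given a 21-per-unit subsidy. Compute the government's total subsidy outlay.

Government cost = 4515

Pre-subsidy: 898/13 - (2/13)x = 3.25 + 0.25x gives x* = 163 and P* = 44.
With the rebate, buyers effectively pay Pb = Ps − 21, where Ps is the price sellers receive.
On the curves, Pb = 898/13 - (2/13)x and Ps = 3.25 + 0.25x; the wedge Ps − Pb = 21 gives 3.25 + 0.25x − (898/13 - (2/13)x) = 21, so x' = 215.
Then Pb = 898/13 − (2/13)·215 = 36 and Ps = 3.25 + 0.25·215 = 57.
Government outlay = subsidy × quantity = 21 × 215 = 4515.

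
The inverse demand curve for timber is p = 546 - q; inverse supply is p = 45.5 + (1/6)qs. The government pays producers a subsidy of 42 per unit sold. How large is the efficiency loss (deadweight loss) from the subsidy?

Deadweight loss = 756

Pre-subsidy: 546 - q = 45.5 + (1/6)q gives q* = 429 and p* = 117.
With the subsidy, sellers receive ps = pb + 42 for each unit, where pb is the price buyers pay.
On the curves, pb = 546 - q and ps = 45.5 + (1/6)q; the wedge ps − pb = 42 gives 45.5 + (1/6)q − (546 - q) = 42, so q' = 465.
Then pb = 546 − 1·465 = 81 and ps = 45.5 + (1/6)·465 = 123.
The subsidy expands output by 465 − 429 = 36 past the efficient level; on those units the gap between marginal cost and willingness to pay runs from 0 up to 42.
DWL = ½ × 42 × 36 = 756.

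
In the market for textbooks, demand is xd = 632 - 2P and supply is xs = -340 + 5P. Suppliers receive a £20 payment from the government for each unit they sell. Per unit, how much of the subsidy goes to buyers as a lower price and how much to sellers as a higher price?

Pre-subsidy: 632 - 2P = -340 + 5P gives P* = 972/7, x* = 2480/7.
With the subsidy, sellers receive Ps = Pb + 20 for each unit, where Pb is the price buyers pay.
Supply in terms of Pb becomes xs = -340 + 5(Pb + 20) = -240 + 5Pb. Setting this equal to demand: 632 - 2Pb = -240 + 5Pb, so Pb = 872/7.
Sellers receive Ps = 872/7 + 20 = 1012/7; x' = 632 − 2·(872/7) = 2680/7.
Buyers' price falls by P* − Pb = 972/7 − 872/7 = 100/7; sellers' price rises by Ps − P* = 1012/7 − 972/7 = 40/7.

Buyers gain 100/7 per unit; sellers gain 40/7 per unit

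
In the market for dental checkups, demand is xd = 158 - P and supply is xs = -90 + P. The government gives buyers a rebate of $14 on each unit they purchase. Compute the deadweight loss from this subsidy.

Deadweight loss = $49

Pre-subsidy: 158 - P = -90 + P gives P* = 124, x* = 34.
With the rebate, buyers effectively pay Pb = Ps − 14, where Ps is the price sellers receive.
Demand in terms of Ps becomes xd = 158 − 1(Ps − 14) = 172 - Ps. Setting this equal to supply: 172 - Ps = -90 + Ps, so Ps = 131.
Buyers pay Pb = 131 − 14 = 117; x' = -90 + 1·131 = 41.
The subsidy expands output by 41 − 34 = 7 past the efficient level; on those units the gap between marginal cost and willingness to pay runs from 0 up to 14.
DWL = ½ × 14 × 7 = 49.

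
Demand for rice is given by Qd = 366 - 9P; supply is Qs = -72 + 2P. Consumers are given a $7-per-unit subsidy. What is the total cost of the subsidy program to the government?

Pre-subsidy: 366 - 9P = -72 + 2P gives P* = 438/11, Q* = 84/11.
With the rebate, buyers effectively pay Pb = Ps − 7, where Ps is the price sellers receive.
Demand in terms of Ps becomes Qd = 366 − 9(Ps − 7) = 429 - 9Ps. Setting this equal to supply: 429 - 9Ps = -72 + 2Ps, so Ps = 501/11.
Buyers pay Pb = 501/11 − 7 = 424/11; Q' = -72 + 2·(501/11) = 210/11.
Government outlay = subsidy × quantity = 7 × 210/11 = 1470/11.

Government cost = 1470/11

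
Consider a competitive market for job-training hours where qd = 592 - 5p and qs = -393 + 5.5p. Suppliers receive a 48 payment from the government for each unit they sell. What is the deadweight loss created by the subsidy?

Deadweight loss = 21120/7

Pre-subsidy: 592 - 5p = -393 + 5.5p gives p* = 1970/21, q* = 2582/21.
With the subsidy, sellers receive ps = pb + 48 for each unit, where pb is the price buyers pay.
Supply in terms of pb becomes qs = -393 + 5.5(pb + 48) = -129 + 5.5pb. Setting this equal to demand: 592 - 5pb = -129 + 5.5pb, so pb = 206/3.
Sellers receive ps = 206/3 + 48 = 350/3; q' = 592 − 5·(206/3) = 746/3.
The subsidy expands output by 746/3 − 2582/21 = 880/7 past the efficient level; on those units the gap between marginal cost and willingness to pay runs from 0 up to 48.
DWL = ½ × 48 × 880/7 = 21120/7.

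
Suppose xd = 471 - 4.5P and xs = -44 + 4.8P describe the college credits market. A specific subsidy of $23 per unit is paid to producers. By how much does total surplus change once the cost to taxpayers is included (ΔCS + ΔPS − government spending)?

Pre-subsidy: 471 - 4.5P = -44 + 4.8P gives P* = 5150/93, x* = 6876/31.
With the subsidy, sellers receive Ps = Pb + 23 for each unit, where Pb is the price buyers pay.
Supply in terms of Pb becomes xs = -44 + 4.8(Pb + 23) = 66.4 + 4.8Pb. Setting this equal to demand: 471 - 4.5Pb = 66.4 + 4.8Pb, so Pb = 4046/93.
Sellers receive Ps = 4046/93 + 23 = 6185/93; x' = 471 − 4.5·(4046/93) = 8532/31.
ΔCS = ½(6876/31 + 8532/31)(5150/93 − 4046/93) = 2835072/961; ΔPS = ½(6876/31 + 8532/31)(6185/93 − 5150/93) = 2657880/961.
Government spending = 23 × 8532/31 = 196236/31.
Net change = 2835072/961 + 2657880/961 − 196236/31 = -19044/31. The loss equals the DWL triangle ½·23·1656/31.

Net change in total surplus = -19044/31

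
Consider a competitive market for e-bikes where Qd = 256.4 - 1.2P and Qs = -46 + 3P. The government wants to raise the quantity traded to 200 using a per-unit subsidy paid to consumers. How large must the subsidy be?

Required subsidy s = 35 per unit

At Q = 200, invert demand for the buyer price: Pb = (256.4 − 200)/1.2 = 47; invert supply for the seller price: Ps = (200 − (-46))/3 = 82.
The subsidy must fill the gap: s = Ps − Pb = 82 − 47 = 35.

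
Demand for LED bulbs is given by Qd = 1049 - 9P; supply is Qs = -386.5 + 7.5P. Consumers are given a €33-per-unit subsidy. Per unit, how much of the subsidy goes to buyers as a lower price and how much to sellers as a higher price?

Pre-subsidy: 1049 - 9P = -386.5 + 7.5P gives P* = 87, Q* = 266.
With the rebate, buyers effectively pay Pb = Ps − 33, where Ps is the price sellers receive.
Demand in terms of Ps becomes Qd = 1049 − 9(Ps − 33) = 1346 - 9Ps. Setting this equal to supply: 1346 - 9Ps = -386.5 + 7.5Ps, so Ps = 105.
Buyers pay Pb = 105 − 33 = 72; Q' = -386.5 + 7.5·105 = 401.
Buyers' price falls by P* − Pb = 87 − 72 = 15; sellers' price rises by Ps − P* = 105 − 87 = 18.

Buyers gain €15 per unit; sellers gain €18 per unit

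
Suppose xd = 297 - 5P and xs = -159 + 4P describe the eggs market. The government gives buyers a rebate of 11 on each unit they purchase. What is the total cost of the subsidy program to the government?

Government cost = 6743/9

Pre-subsidy: 297 - 5P = -159 + 4P gives P* = 152/3, x* = 131/3.
With the rebate, buyers effectively pay Pb = Ps − 11, where Ps is the price sellers receive.
Demand in terms of Ps becomes xd = 297 − 5(Ps − 11) = 352 - 5Ps. Setting this equal to supply: 352 - 5Ps = -159 + 4Ps, so Ps = 511/9.
Buyers pay Pb = 511/9 − 11 = 412/9; x' = -159 + 4·(511/9) = 613/9.
Government outlay = subsidy × quantity = 11 × 613/9 = 6743/9.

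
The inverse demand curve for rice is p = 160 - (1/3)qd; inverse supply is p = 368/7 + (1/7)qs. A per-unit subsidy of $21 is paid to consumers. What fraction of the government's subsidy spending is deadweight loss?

Pre-subsidy: 160 - (1/3)q = 368/7 + (1/7)q gives q* = 225.6 and p* = 84.8.
With the rebate, buyers effectively pay pb = ps − 21, where ps is the price sellers receive.
On the curves, pb = 160 - (1/3)q and ps = 368/7 + (1/7)q; the wedge ps − pb = 21 gives 368/7 + (1/7)q − (160 - (1/3)q) = 21, so q' = 269.7.
Then pb = 160 − (1/3)·269.7 = 70.1 and ps = 368/7 + (1/7)·269.7 = 91.1.
ΔCS = ½(225.6 + 269.7)(84.8 − 70.1) = 3640.455; ΔPS = ½(225.6 + 269.7)(91.1 − 84.8) = 1560.195.
Government spending = 21 × 269.7 = 5663.7.
DWL = ½ × 21 × (269.7 − 225.6) = 463.05; fraction = 463.05 / 5663.7 = 147/1798.

DWL / government spending = 147/1798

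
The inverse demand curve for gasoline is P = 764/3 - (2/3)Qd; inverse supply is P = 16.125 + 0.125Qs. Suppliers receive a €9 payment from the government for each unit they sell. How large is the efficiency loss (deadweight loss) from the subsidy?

Pre-subsidy: 764/3 - (2/3)Q = 16.125 + 0.125Q gives Q* = 5725/19 and P* = 1022/19.
With the subsidy, sellers receive Ps = Pb + 9 for each unit, where Pb is the price buyers pay.
On the curves, Pb = 764/3 - (2/3)Q and Ps = 16.125 + 0.125Q; the wedge Ps − Pb = 9 gives 16.125 + 0.125Q − (764/3 - (2/3)Q) = 9, so Q' = 5941/19.
Then Pb = 764/3 − (2/3)·(5941/19) = 878/19 and Ps = 16.125 + 0.125·(5941/19) = 1049/19.
The subsidy expands output by 5941/19 − 5725/19 = 216/19 past the efficient level; on those units the gap between marginal cost and willingness to pay runs from 0 up to 9.
DWL = ½ × 9 × 216/19 = 972/19.

Deadweight loss = 972/19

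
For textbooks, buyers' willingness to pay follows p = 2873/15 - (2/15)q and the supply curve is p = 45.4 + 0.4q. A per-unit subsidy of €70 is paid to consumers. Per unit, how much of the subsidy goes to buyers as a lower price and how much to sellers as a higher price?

Buyers gain €17.5 per unit; sellers gain €52.5 per unit

Pre-subsidy: 2873/15 - (2/15)q = 45.4 + 0.4q gives q* = 274 and p* = 155.
With the rebate, buyers effectively pay pb = ps − 70, where ps is the price sellers receive.
On the curves, pb = 2873/15 - (2/15)q and ps = 45.4 + 0.4q; the wedge ps − pb = 70 gives 45.4 + 0.4q − (2873/15 - (2/15)q) = 70, so q' = 405.25.
Then pb = 2873/15 − (2/15)·405.25 = 137.5 and ps = 45.4 + 0.4·405.25 = 207.5.
Buyers' price falls by p* − pb = 155 − 137.5 = 17.5; sellers' price rises by ps − p* = 207.5 − 155 = 52.5.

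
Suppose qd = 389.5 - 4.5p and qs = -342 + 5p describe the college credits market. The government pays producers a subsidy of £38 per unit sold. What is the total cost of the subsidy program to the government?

Pre-subsidy: 389.5 - 4.5p = -342 + 5p gives p* = 77, q* = 43.
With the subsidy, sellers receive ps = pb + 38 for each unit, where pb is the price buyers pay.
Supply in terms of pb becomes qs = -342 + 5(pb + 38) = -152 + 5pb. Setting this equal to demand: 389.5 - 4.5pb = -152 + 5pb, so pb = 57.
Sellers receive ps = 57 + 38 = 95; q' = 389.5 − 4.5·57 = 133.
Government outlay = subsidy × quantity = 38 × 133 = 5054.

Government cost = £5054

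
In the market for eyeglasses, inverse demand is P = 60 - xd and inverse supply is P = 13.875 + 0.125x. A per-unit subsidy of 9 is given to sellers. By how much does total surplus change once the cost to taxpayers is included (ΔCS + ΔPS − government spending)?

Net change in total surplus = -36

Pre-subsidy: 60 - x = 13.875 + 0.125x gives x* = 41 and P* = 19.
With the subsidy, sellers receive Ps = Pb + 9 for each unit, where Pb is the price buyers pay.
On the curves, Pb = 60 - x and Ps = 13.875 + 0.125x; the wedge Ps − Pb = 9 gives 13.875 + 0.125x − (60 - x) = 9, so x' = 49.
Then Pb = 60 − 1·49 = 11 and Ps = 13.875 + 0.125·49 = 20.
ΔCS = ½(41 + 49)(19 − 11) = 360; ΔPS = ½(41 + 49)(20 − 19) = 45.
Government spending = 9 × 49 = 441.
Net change = 360 + 45 − 441 = -36. The loss equals the DWL triangle ½·9·8.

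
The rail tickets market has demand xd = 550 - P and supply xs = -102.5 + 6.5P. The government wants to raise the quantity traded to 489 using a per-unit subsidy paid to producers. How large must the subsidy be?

Required subsidy s = 30 per unit

At x = 489, invert demand for the buyer price: Pb = (550 − 489)/1 = 61; invert supply for the seller price: Ps = (489 − (-102.5))/6.5 = 91.
The subsidy must fill the gap: s = Ps − Pb = 91 − 61 = 30.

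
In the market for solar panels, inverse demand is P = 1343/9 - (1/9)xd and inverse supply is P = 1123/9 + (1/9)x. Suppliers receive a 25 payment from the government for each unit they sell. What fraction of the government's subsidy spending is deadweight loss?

Pre-subsidy: 1343/9 - (1/9)x = 1123/9 + (1/9)x gives x* = 110 and P* = 137.
With the subsidy, sellers receive Ps = Pb + 25 for each unit, where Pb is the price buyers pay.
On the curves, Pb = 1343/9 - (1/9)x and Ps = 1123/9 + (1/9)x; the wedge Ps − Pb = 25 gives 1123/9 + (1/9)x − (1343/9 - (1/9)x) = 25, so x' = 222.5.
Then Pb = 1343/9 − (1/9)·222.5 = 124.5 and Ps = 1123/9 + (1/9)·222.5 = 149.5.
ΔCS = ½(110 + 222.5)(137 − 124.5) = 2078.125; ΔPS = ½(110 + 222.5)(149.5 − 137) = 2078.125.
Government spending = 25 × 222.5 = 5562.5.
DWL = ½ × 25 × (222.5 − 110) = 1406.25; fraction = 1406.25 / 5562.5 = 45/178.

DWL / government spending = 45/178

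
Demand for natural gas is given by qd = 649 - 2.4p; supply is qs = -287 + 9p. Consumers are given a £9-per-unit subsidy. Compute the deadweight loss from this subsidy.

Deadweight loss = 1458/19

Pre-subsidy: 649 - 2.4p = -287 + 9p gives p* = 1560/19, q* = 8587/19.
With the rebate, buyers effectively pay pb = ps − 9, where ps is the price sellers receive.
Demand in terms of ps becomes qd = 649 − 2.4(ps − 9) = 670.6 - 2.4ps. Setting this equal to supply: 670.6 - 2.4ps = -287 + 9ps, so ps = 84.
Buyers pay pb = 84 − 9 = 75; q' = -287 + 9·84 = 469.
The subsidy expands output by 469 − 8587/19 = 324/19 past the efficient level; on those units the gap between marginal cost and willingness to pay runs from 0 up to 9.
DWL = ½ × 9 × 324/19 = 1458/19.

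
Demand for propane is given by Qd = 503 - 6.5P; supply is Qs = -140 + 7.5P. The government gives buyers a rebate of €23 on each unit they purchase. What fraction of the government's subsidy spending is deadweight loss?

DWL / government spending = 897/6374

Pre-subsidy: 503 - 6.5P = -140 + 7.5P gives P* = 643/14, Q* = 5725/28.
With the rebate, buyers effectively pay Pb = Ps − 23, where Ps is the price sellers receive.
Demand in terms of Ps becomes Qd = 503 − 6.5(Ps − 23) = 652.5 - 6.5Ps. Setting this equal to supply: 652.5 - 6.5Ps = -140 + 7.5Ps, so Ps = 1585/28.
Buyers pay Pb = 1585/28 − 23 = 941/28; Q' = -140 + 7.5·(1585/28) = 15935/56.
ΔCS = ½(5725/28 + 15935/56)(643/14 − 941/28) = 9447825/3136; ΔPS = ½(5725/28 + 15935/56)(1585/28 − 643/14) = 8188115/3136.
Government spending = 23 × 15935/56 = 366505/56.
DWL = ½ × 23 × (15935/56 − 5725/28) = 103155/112; fraction = (103155/112) / (366505/56) = 897/6374.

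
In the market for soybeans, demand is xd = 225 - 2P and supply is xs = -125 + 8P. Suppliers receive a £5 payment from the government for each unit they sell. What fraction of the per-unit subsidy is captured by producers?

Pre-subsidy: 225 - 2P = -125 + 8P gives P* = 35, x* = 155.
With the subsidy, sellers receive Ps = Pb + 5 for each unit, where Pb is the price buyers pay.
Supply in terms of Pb becomes xs = -125 + 8(Pb + 5) = -85 + 8Pb. Setting this equal to demand: 225 - 2Pb = -85 + 8Pb, so Pb = 31.
Sellers receive Ps = 31 + 5 = 36; x' = 225 − 2·31 = 163.
Buyers' price falls by P* − Pb = 35 − 31 = 4; sellers' price rises by Ps − P* = 36 − 35 = 1.
So producers capture 1/5 = 0.2 of each unit of subsidy.

Producer share = 0.2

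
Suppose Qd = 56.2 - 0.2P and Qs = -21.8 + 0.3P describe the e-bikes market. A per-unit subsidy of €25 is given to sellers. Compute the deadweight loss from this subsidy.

Pre-subsidy: 56.2 - 0.2P = -21.8 + 0.3P gives P* = 156, Q* = 25.
With the subsidy, sellers receive Ps = Pb + 25 for each unit, where Pb is the price buyers pay.
Supply in terms of Pb becomes Qs = -21.8 + 0.3(Pb + 25) = -14.3 + 0.3Pb. Setting this equal to demand: 56.2 - 0.2Pb = -14.3 + 0.3Pb, so Pb = 141.
Sellers receive Ps = 141 + 25 = 166; Q' = 56.2 − 0.2·141 = 28.
The subsidy expands output by 28 − 25 = 3 past the efficient level; on those units the gap between marginal cost and willingness to pay runs from 0 up to 25.
DWL = ½ × 25 × 3 = 37.5.

Deadweight loss = €37.5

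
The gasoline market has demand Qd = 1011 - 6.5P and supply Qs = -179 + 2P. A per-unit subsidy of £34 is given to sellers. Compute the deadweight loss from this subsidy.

Deadweight loss = £884

Pre-subsidy: 1011 - 6.5P = -179 + 2P gives P* = 140, Q* = 101.
With the subsidy, sellers receive Ps = Pb + 34 for each unit, where Pb is the price buyers pay.
Supply in terms of Pb becomes Qs = -179 + 2(Pb + 34) = -111 + 2Pb. Setting this equal to demand: 1011 - 6.5Pb = -111 + 2Pb, so Pb = 132.
Sellers receive Ps = 132 + 34 = 166; Q' = 1011 − 6.5·132 = 153.
The subsidy expands output by 153 − 101 = 52 past the efficient level; on those units the gap between marginal cost and willingness to pay runs from 0 up to 34.
DWL = ½ × 34 × 52 = 884.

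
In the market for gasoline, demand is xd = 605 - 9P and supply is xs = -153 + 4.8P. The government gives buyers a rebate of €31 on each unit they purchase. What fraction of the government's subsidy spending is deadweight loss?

Pre-subsidy: 605 - 9P = -153 + 4.8P gives P* = 3790/69, x* = 2545/23.
With the rebate, buyers effectively pay Pb = Ps − 31, where Ps is the price sellers receive.
Demand in terms of Ps becomes xd = 605 − 9(Ps − 31) = 884 - 9Ps. Setting this equal to supply: 884 - 9Ps = -153 + 4.8Ps, so Ps = 5185/69.
Buyers pay Pb = 5185/69 − 31 = 3046/69; x' = -153 + 4.8·(5185/69) = 4777/23.
ΔCS = ½(2545/23 + 4777/23)(3790/69 − 3046/69) = 907928/529; ΔPS = ½(2545/23 + 4777/23)(5185/69 − 3790/69) = 1702365/529.
Government spending = 31 × 4777/23 = 148087/23.
DWL = ½ × 31 × (4777/23 − 2545/23) = 34596/23; fraction = (34596/23) / (148087/23) = 1116/4777.

DWL / government spending = 1116/4777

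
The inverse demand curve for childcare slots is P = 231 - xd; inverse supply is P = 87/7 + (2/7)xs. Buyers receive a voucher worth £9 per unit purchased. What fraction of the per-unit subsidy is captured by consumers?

Consumer share = 7/9

Pre-subsidy: 231 - x = 87/7 + (2/7)x gives x* = 170 and P* = 61.
With the rebate, buyers effectively pay Pb = Ps − 9, where Ps is the price sellers receive.
On the curves, Pb = 231 - x and Ps = 87/7 + (2/7)x; the wedge Ps − Pb = 9 gives 87/7 + (2/7)x − (231 - x) = 9, so x' = 177.
Then Pb = 231 − 1·177 = 54 and Ps = 87/7 + (2/7)·177 = 63.
Buyers' price falls by P* − Pb = 61 − 54 = 7; sellers' price rises by Ps − P* = 63 − 61 = 2.
So consumers capture 7/9 = 7/9 of each unit of subsidy.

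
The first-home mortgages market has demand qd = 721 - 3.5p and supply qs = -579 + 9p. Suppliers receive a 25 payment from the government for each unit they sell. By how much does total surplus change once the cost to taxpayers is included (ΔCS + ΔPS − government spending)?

Net change in total surplus = -787.5

Pre-subsidy: 721 - 3.5p = -579 + 9p gives p* = 104, q* = 357.
With the subsidy, sellers receive ps = pb + 25 for each unit, where pb is the price buyers pay.
Supply in terms of pb becomes qs = -579 + 9(pb + 25) = -354 + 9pb. Setting this equal to demand: 721 - 3.5pb = -354 + 9pb, so pb = 86.
Sellers receive ps = 86 + 25 = 111; q' = 721 − 3.5·86 = 420.
ΔCS = ½(357 + 420)(104 − 86) = 6993; ΔPS = ½(357 + 420)(111 − 104) = 2719.5.
Government spending = 25 × 420 = 10500.
Net change = 6993 + 2719.5 − 10500 = -787.5. The loss equals the DWL triangle ½·25·63.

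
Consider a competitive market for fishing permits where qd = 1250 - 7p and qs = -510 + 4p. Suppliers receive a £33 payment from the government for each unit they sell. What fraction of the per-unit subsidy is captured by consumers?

Consumer share = 4/11

Pre-subsidy: 1250 - 7p = -510 + 4p gives p* = 160, q* = 130.
With the subsidy, sellers receive ps = pb + 33 for each unit, where pb is the price buyers pay.
Supply in terms of pb becomes qs = -510 + 4(pb + 33) = -378 + 4pb. Setting this equal to demand: 1250 - 7pb = -378 + 4pb, so pb = 148.
Sellers receive ps = 148 + 33 = 181; q' = 1250 − 7·148 = 214.
Buyers' price falls by p* − pb = 160 − 148 = 12; sellers' price rises by ps − p* = 181 − 160 = 21.
So consumers capture 12/33 = 4/11 of each unit of subsidy.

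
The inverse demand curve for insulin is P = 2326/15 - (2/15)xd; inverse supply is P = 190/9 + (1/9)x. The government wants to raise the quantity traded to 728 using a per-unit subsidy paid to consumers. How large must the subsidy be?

At x = 728, from the demand curve buyers pay Pb = 2326/15 − (2/15)·728 = 58; from the supply curve sellers need Ps = 190/9 + (1/9)·728 = 102.
The subsidy must fill the gap: s = Ps − Pb = 102 − 58 = 44.

Required subsidy s = 44 per unit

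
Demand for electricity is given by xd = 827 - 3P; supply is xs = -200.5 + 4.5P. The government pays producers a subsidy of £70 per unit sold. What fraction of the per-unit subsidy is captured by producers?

Pre-subsidy: 827 - 3P = -200.5 + 4.5P gives P* = 137, x* = 416.
With the subsidy, sellers receive Ps = Pb + 70 for each unit, where Pb is the price buyers pay.
Supply in terms of Pb becomes xs = -200.5 + 4.5(Pb + 70) = 114.5 + 4.5Pb. Setting this equal to demand: 827 - 3Pb = 114.5 + 4.5Pb, so Pb = 95.
Sellers receive Ps = 95 + 70 = 165; x' = 827 − 3·95 = 542.
Buyers' price falls by P* − Pb = 137 − 95 = 42; sellers' price rises by Ps − P* = 165 − 137 = 28.
So producers capture 28/70 = 0.4 of each unit of subsidy.

Producer share = 0.4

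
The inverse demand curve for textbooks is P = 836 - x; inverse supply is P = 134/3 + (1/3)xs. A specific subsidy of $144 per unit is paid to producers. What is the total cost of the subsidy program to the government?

Government cost = $101016

Pre-subsidy: 836 - x = 134/3 + (1/3)x gives x* = 593.5 and P* = 242.5.
With the subsidy, sellers receive Ps = Pb + 144 for each unit, where Pb is the price buyers pay.
On the curves, Pb = 836 - x and Ps = 134/3 + (1/3)x; the wedge Ps − Pb = 144 gives 134/3 + (1/3)x − (836 - x) = 144, so x' = 701.5.
Then Pb = 836 − 1·701.5 = 134.5 and Ps = 134/3 + (1/3)·701.5 = 278.5.
Government outlay = subsidy × quantity = 144 × 701.5 = 101016.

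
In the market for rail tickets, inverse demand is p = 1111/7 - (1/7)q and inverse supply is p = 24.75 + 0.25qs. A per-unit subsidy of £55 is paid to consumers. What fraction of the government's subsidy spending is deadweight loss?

DWL / government spending = 70/481

Pre-subsidy: 1111/7 - (1/7)q = 24.75 + 0.25q gives q* = 341 and p* = 110.
With the rebate, buyers effectively pay pb = ps − 55, where ps is the price sellers receive.
On the curves, pb = 1111/7 - (1/7)q and ps = 24.75 + 0.25q; the wedge ps − pb = 55 gives 24.75 + 0.25q − (1111/7 - (1/7)q) = 55, so q' = 481.
Then pb = 1111/7 − (1/7)·481 = 90 and ps = 24.75 + 0.25·481 = 145.
ΔCS = ½(341 + 481)(110 − 90) = 8220; ΔPS = ½(341 + 481)(145 − 110) = 14385.
Government spending = 55 × 481 = 26455.
DWL = ½ × 55 × (481 − 341) = 3850; fraction = 3850 / 26455 = 70/481.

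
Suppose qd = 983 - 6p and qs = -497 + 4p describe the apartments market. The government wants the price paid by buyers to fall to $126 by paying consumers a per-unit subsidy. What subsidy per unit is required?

At a buyer price of 126, quantity demanded is 983 − 6·126 = 227.
Sellers supply 227 only when they receive ps with -497 + 4·ps = 227, i.e. ps = 181.
s = ps − pb = 181 − 126 = 55.

Required subsidy s = $55 per unit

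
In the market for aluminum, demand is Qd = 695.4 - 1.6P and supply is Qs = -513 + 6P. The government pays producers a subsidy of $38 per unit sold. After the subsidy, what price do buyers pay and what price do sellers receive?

Buyers pay $129; sellers receive $167

Pre-subsidy: 695.4 - 1.6P = -513 + 6P gives P* = 159, Q* = 441.
With the subsidy, sellers receive Ps = Pb + 38 for each unit, where Pb is the price buyers pay.
Supply in terms of Pb becomes Qs = -513 + 6(Pb + 38) = -285 + 6Pb. Setting this equal to demand: 695.4 - 1.6Pb = -285 + 6Pb, so Pb = 129.
Sellers receive Ps = 129 + 38 = 167; Q' = 695.4 − 1.6·129 = 489.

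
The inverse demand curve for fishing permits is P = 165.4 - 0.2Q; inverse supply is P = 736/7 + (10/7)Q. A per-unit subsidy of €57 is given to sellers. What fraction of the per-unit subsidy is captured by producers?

Producer share = 50/57

Pre-subsidy: 165.4 - 0.2Q = 736/7 + (10/7)Q gives Q* = 37 and P* = 158.
With the subsidy, sellers receive Ps = Pb + 57 for each unit, where Pb is the price buyers pay.
On the curves, Pb = 165.4 - 0.2Q and Ps = 736/7 + (10/7)Q; the wedge Ps − Pb = 57 gives 736/7 + (10/7)Q − (165.4 - 0.2Q) = 57, so Q' = 72.
Then Pb = 165.4 − 0.2·72 = 151 and Ps = 736/7 + (10/7)·72 = 208.
Buyers' price falls by P* − Pb = 158 − 151 = 7; sellers' price rises by Ps − P* = 208 − 158 = 50.
So producers capture 50/57 = 50/57 of each unit of subsidy.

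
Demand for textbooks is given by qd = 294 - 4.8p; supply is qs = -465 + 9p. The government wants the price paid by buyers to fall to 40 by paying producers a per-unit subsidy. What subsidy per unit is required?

At a buyer price of 40, quantity demanded is 294 − 4.8·40 = 102.
Sellers supply 102 only when they receive ps with -465 + 9·ps = 102, i.e. ps = 63.
s = ps − pb = 63 − 40 = 23.

Required subsidy s = 23 per unit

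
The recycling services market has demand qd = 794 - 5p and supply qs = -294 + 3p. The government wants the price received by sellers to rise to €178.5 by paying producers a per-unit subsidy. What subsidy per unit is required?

Required subsidy s = €68 per unit

At a seller price of 178.5, quantity supplied is -294 + 3·178.5 = 241.5.
Buyers absorb 241.5 only when they pay pb with 794 − 5·pb = 241.5, i.e. pb = 110.5.
s = ps − pb = 178.5 − 110.5 = 68.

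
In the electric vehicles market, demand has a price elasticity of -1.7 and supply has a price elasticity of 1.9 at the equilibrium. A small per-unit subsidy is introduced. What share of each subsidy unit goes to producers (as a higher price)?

Producer share = 17/36

For a small subsidy around the equilibrium, the benefit split depends on the relative slopes, which at a point are proportional to the elasticities.
Buyer share = εs/(εs + |εd|) = 1.9/(1.9 + 1.7) = 19/36; seller share = |εd|/(εs + |εd|) = 17/36.
So producers capture 17/36 of the subsidy.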